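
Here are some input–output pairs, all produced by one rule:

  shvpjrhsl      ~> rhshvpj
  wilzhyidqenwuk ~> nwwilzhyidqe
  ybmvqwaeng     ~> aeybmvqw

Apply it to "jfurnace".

najfur

Looking at the pairs, the operation is to delete the last 2 characters, then move the last 2 characters to the front (rotate right by 2).
For "jfurnace", step one produces "jfurna"; step two turns that into "najfur".
(Check on "shvpjrhsl": → "shvpjrh" → "rhshvpj" ✓)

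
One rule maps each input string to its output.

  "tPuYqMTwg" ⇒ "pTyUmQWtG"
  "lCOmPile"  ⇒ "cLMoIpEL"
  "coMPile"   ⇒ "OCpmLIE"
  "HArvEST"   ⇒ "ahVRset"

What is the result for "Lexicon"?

The transformation: swap each adjacent pair of characters (1↔2, 3↔4, ...), then flip the case of every letter.
Working it through for "Lexicon": intermediate "eLixocn", final "ElIXOCN".
(Check on "coMPile": → "ocPMlie" → "OCpmLIE" ✓)

ElIXOCN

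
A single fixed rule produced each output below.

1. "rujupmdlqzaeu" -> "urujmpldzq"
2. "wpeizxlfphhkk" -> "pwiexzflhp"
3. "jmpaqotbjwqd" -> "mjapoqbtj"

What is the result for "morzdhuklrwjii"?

omzrhdkurlw

Each output is the input with this applied: delete the last 3 characters, then swap each adjacent pair of characters (1↔2, 3↔4, ...).
Starting from "morzdhuklrwjii": after the first operation, "morzdhuklrw"; after the second, "omzrhdkurlw".
(Check on "rujupmdlqzaeu": → "rujupmdlqz" → "urujmpldzq" ✓)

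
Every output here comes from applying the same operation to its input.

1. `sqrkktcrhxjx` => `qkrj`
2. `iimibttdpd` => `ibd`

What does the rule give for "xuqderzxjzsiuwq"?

uexsw

The rule is to keep one character in every 3, starting at position 2 (positions 2nd, 5th, 8th, ...).
So "xuqderzxjzsiuwq" becomes "uexsw".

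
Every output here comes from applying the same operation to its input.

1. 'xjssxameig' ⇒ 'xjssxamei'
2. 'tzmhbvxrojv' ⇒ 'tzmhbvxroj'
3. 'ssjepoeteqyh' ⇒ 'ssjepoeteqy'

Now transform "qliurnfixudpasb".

qliurnfixudpas

Looking at the pairs, the operation is to delete the last character.
Applying that to "qliurnfixudpasb" gives "qliurnfixudpas".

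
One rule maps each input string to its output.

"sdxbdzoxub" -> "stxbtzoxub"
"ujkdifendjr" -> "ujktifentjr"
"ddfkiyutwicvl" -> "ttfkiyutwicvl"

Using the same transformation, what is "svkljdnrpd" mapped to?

What's happening: replace every "d" with "t".
Applying that to "svkljdnrpd" gives "svkljtnrpt".

svkljtnrpt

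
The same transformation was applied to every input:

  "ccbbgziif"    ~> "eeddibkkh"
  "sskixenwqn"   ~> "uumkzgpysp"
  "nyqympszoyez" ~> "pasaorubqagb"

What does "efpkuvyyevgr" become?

Rule — shift every letter 2 places forward in the alphabet (wrapping around).
So "efpkuvyyevgr" becomes "ghrmwxaagxit".

ghrmwxaagxit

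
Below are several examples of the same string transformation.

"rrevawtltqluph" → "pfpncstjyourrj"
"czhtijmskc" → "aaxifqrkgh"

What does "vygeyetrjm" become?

tkwhepcrwc

Looking at the pairs, the operation is to take characters alternately from the front and the back (1st, last, 2nd, 2nd-last, ...), then shift every letter 2 places backward in the alphabet (wrapping around).
"vygeyetrjm" → "vmyjgretye" → "tkwhepcrwc".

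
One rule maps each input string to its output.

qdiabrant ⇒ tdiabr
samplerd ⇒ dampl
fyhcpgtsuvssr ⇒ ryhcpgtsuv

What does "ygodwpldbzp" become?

Looking at the pairs, the operation is to swap the first and last characters, then delete the last 3 characters.
Starting from "ygodwpldbzp": after the first operation, "pgodwpldbzy"; after the second, "pgodwpld".

pgodwpld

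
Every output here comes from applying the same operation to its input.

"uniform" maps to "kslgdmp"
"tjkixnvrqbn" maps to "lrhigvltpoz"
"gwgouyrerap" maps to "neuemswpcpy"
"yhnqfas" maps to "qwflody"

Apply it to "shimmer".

Looking at the pairs, the operation is to move the last character to the front, then shift every letter 2 places backward in the alphabet (wrapping around).
On "shimmer" that produces "pqfgkkc".
(Check on "gwgouyrerap": → "pgwgouyrera" → "neuemswpcpy" ✓)

pqfgkkc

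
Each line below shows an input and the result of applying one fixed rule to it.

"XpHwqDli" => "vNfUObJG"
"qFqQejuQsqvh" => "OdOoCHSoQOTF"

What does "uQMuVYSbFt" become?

SokStwqZdR

The rule is to shift every letter 2 places backward in the alphabet (wrapping around), then flip the case of every letter.
Applying both steps to "uQMuVYSbFt": "sOKsTWQzDr", then "SokStwqZdR".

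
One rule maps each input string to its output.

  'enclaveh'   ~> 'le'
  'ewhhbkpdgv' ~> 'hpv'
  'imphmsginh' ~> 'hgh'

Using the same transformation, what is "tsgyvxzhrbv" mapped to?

yzb

In each case the input is transformed by: delete the first character, then keep one character in every 3, starting at position 3 (positions 3rd, 6th, 9th, ...).
"tsgyvxzhrbv" → "yzb".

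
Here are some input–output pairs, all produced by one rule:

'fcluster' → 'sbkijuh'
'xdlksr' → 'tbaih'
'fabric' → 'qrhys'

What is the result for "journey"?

ekhduo

The pattern: shift every letter 10 places backward in the alphabet (wrapping around), then delete the first character.
Working it through for "journey": intermediate "zekhduo", final "ekhduo".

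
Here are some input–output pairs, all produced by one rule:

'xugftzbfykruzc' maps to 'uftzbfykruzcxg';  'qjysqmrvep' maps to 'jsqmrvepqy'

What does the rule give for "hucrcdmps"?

urcdmpshc

Rule — move the first 2 characters to the end (rotate left by 2), then swap the first and last characters.
Doing the same to "hucrcdmps": "urcdmpshc".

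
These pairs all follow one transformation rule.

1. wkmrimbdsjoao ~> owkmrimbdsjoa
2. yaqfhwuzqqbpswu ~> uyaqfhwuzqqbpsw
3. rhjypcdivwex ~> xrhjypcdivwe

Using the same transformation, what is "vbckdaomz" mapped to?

The rule is to move the last character to the front.
On "vbckdaomz" that produces "zvbckdaom".

zvbckdaom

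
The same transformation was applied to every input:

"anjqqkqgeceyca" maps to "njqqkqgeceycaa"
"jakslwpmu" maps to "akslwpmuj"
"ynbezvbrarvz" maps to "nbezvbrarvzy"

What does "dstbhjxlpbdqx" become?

stbhjxlpbdqxd

Rule — move the first character to the end.
For "dstbhjxlpbdqx" the result is "stbhjxlpbdqxd".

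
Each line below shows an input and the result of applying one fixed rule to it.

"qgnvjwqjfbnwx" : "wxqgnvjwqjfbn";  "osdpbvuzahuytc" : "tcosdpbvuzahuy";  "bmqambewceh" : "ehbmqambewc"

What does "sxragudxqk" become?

qksxragudx

The transformation: move the last 2 characters to the front (rotate right by 2).
Doing the same to "sxragudxqk": "qksxragudx".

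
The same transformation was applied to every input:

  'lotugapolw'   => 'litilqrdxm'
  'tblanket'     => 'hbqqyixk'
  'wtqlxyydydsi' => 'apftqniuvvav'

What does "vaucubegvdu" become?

sarsxrzrybd

In each case the input is transformed by: shift every letter 3 places backward in the alphabet (wrapping around), then move the last 3 characters to the front (rotate right by 3).
"vaucubegvdu" → "sxrzrybdsar" → "sarsxrzrybd".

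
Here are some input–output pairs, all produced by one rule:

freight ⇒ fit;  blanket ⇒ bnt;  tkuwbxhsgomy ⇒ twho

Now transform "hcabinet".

hbe

Each output is the input with this applied: keep one character in every 3, starting at position 1 (positions 1st, 4th, 7th, ...).
On "hcabinet" that produces "hbe".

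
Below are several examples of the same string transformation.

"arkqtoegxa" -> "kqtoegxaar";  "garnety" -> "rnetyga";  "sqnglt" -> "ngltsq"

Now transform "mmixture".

Rule — move the first 2 characters to the end (rotate left by 2).
"mmixture" → "ixturemm".

ixturemm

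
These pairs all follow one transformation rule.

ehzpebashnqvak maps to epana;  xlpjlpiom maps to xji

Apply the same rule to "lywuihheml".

Rule — keep one character in every 3, starting at position 1 (positions 1st, 4th, 7th, ...).
So "lywuihheml" becomes "luhl".

luhl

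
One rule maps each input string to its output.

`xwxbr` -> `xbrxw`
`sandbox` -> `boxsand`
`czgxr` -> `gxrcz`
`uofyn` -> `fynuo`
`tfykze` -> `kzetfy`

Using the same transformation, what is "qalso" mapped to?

Rule — move the last 3 characters to the front (rotate right by 3).
For "qalso" the result is "lsoqa".

lsoqa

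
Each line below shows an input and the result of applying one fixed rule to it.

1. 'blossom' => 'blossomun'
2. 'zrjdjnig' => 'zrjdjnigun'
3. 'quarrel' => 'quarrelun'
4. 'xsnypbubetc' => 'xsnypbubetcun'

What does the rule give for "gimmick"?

gimmickun

The transformation: append "un".
For "gimmick" the result is "gimmickun".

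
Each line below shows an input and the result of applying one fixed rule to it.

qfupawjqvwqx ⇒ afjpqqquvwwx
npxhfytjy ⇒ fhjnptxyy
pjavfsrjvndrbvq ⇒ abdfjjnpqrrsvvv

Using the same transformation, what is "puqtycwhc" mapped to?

cchpqtuwy

The transformation: sort the characters into alphabetical order.
So "puqtycwhc" becomes "cchpqtuwy".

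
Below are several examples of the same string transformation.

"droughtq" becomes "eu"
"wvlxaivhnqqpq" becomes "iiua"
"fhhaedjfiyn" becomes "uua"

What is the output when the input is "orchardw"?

eue

Looking at the pairs, the operation is to shift every letter 13 places forward in the alphabet (wrapping around) — i.e. ROT13, then keep only the vowels.
"orchardw" → "bepuneqj" → "eue".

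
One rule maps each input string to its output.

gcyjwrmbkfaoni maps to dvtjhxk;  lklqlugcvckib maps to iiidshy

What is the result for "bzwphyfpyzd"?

ytecva

What's happening: keep every other character starting from the first (positions 1st, 3rd, 5th, ...), then shift every letter 3 places backward in the alphabet (wrapping around).
Working it through for "bzwphyfpyzd": intermediate "bwhfyd", final "ytecva".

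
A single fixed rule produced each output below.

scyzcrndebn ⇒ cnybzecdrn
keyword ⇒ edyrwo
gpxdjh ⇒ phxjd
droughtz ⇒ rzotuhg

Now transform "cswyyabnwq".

Looking at the pairs, the operation is to delete the first character, then take characters alternately from the front and the back (1st, last, 2nd, 2nd-last, ...).
For "cswyyabnwq", step one produces "swyyabnwq"; step two turns that into "sqwwynyba".

sqwwynyba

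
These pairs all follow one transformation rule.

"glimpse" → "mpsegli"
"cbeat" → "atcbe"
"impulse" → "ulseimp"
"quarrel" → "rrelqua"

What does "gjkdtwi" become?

Each output is the input with this applied: move the first 3 characters to the end (rotate left by 3).
Doing the same to "gjkdtwi": "dtwigjk".

dtwigjk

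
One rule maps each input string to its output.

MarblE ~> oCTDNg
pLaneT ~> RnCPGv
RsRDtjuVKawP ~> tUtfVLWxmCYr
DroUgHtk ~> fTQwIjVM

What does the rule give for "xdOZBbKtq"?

ZFqbdDmVS

What's happening: shift every letter 2 places forward in the alphabet (wrapping around), then flip the case of every letter.
On "xdOZBbKtq" that produces "ZFqbdDmVS".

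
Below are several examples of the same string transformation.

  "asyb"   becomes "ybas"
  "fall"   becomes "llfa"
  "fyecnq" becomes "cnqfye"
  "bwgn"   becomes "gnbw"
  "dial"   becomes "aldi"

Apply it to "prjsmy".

smyprj

The rule is to swap the front and back halves of the string.
On "prjsmy" that produces "smyprj".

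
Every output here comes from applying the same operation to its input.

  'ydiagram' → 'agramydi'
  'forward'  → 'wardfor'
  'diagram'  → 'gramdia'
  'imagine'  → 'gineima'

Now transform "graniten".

The pattern: move the first 3 characters to the end (rotate left by 3).
For "graniten" the result is "nitengra".

nitengra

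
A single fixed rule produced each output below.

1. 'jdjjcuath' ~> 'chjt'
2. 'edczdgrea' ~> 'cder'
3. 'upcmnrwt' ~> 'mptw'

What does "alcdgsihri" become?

In each case the input is transformed by: sort the characters into alphabetical order, then keep every other character starting from the second (positions 2nd, 4th, 6th, ...).
For "alcdgsihri" the result is "cgils".
(Check on "upcmnrwt": → "cmnprtuw" → "mptw" ✓)

cgils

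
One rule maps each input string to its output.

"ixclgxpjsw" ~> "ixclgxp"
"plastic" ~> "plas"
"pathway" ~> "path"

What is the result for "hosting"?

host

The pattern: delete the last 3 characters.
For "hosting" the result is "host".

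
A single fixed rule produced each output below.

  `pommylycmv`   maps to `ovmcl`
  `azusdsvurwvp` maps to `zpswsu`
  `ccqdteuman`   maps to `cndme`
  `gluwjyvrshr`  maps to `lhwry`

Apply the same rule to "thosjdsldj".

The transformation: keep every other character starting from the second (positions 2nd, 4th, 6th, ...), then take characters alternately from the front and the back (1st, last, 2nd, 2nd-last, ...).
On "thosjdsldj": the first step gives "hsdlj", and the second then gives "hjsld".

hjsld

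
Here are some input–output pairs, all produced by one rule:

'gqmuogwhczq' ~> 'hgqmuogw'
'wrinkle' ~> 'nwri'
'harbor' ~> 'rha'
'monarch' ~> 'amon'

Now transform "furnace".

The transformation: delete the last 3 characters, then move the last character to the front.
Applying both steps to "furnace": "furn", then "nfur".

nfur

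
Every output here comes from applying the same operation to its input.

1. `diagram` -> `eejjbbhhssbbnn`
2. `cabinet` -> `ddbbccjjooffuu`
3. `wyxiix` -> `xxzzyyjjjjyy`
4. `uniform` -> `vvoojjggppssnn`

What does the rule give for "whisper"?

xxiijjttqqffss

The pattern: double every character, then shift every letter 1 place forward in the alphabet (wrapping around).
For "whisper", step one produces "wwhhiissppeerr"; step two turns that into "xxiijjttqqffss".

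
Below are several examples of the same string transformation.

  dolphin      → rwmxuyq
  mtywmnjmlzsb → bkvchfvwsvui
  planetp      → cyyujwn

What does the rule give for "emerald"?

umnvnaj

The rule is to move the last 2 characters to the front (rotate right by 2), then shift every letter 9 places forward in the alphabet (wrapping around).
On "emerald": the first step gives "ldemera", and the second then gives "umnvnaj".
(Check on "planetp": → "tpplane" → "cyyujwn" ✓)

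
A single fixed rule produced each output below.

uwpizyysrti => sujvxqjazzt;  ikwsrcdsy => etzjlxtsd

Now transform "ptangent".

fouquboh

Rule — shift every letter 1 place forward in the alphabet (wrapping around), then move the last 3 characters to the front (rotate right by 3).
"ptangent" → "qubohfou" → "fouquboh".
(Check on "ikwsrcdsy": → "jlxtsdetz" → "etzjlxtsd" ✓)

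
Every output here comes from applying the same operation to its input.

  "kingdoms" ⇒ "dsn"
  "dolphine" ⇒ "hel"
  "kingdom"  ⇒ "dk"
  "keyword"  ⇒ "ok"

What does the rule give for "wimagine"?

What's happening: move the first 3 characters to the end (rotate left by 3), then keep one character in every 3, starting at position 2 (positions 2nd, 5th, 8th, ...).
Working it through for "wimagine": intermediate "aginewim", final "gem".

gem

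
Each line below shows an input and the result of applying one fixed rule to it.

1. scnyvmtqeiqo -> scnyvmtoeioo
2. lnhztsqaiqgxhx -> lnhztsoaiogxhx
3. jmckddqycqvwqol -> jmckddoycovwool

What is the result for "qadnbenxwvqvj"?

oadnbenxwvovj

Looking at the pairs, the operation is to replace every "q" with "o".
So "qadnbenxwvqvj" becomes "oadnbenxwvovj".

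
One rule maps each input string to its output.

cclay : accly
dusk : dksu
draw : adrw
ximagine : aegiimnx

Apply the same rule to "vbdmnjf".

Each output is the input with this applied: sort the characters into alphabetical order.
Doing the same to "vbdmnjf": "bdfjmnv".

bdfjmnv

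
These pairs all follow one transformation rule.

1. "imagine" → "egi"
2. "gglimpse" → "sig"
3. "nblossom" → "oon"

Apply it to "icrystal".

The pattern: keep one character in every 3, starting at position 1 (positions 1st, 4th, 7th, ...), then reverse the string.
"icrystal" → "iya" → "ayi".

ayi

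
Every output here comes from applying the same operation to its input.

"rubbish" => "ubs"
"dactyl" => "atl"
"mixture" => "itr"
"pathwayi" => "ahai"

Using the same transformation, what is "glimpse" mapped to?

lms

In each case the input is transformed by: keep every other character starting from the second (positions 2nd, 4th, 6th, ...).
On "glimpse" that produces "lms".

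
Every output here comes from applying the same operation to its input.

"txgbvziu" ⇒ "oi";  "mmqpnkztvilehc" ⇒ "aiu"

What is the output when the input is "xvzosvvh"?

iiiu

Each output is the input with this applied: shift every letter 13 places forward in the alphabet (wrapping around) — i.e. ROT13, then keep only the vowels.
Applying both steps to "xvzosvvh": "kimbfiiu", then "iiiu".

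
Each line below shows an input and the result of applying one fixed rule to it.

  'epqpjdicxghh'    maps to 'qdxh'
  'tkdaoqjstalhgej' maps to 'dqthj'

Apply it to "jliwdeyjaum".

iea

What's happening: keep one character in every 3, starting at position 3 (positions 3rd, 6th, 9th, ...).
On "jliwdeyjaum" that produces "iea".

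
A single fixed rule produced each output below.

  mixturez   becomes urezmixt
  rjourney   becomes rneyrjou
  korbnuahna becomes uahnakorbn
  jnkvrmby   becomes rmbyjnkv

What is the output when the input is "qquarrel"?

rrelqqua

What's happening: swap the front and back halves of the string.
So "qquarrel" becomes "rrelqqua".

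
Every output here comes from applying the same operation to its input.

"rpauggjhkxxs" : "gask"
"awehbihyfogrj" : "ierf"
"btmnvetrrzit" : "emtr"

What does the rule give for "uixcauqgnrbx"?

uxxn

Each output is the input with this applied: keep one character in every 3, starting at position 3 (positions 3rd, 6th, 9th, ...), then swap each adjacent pair of characters (1↔2, 3↔4, ...).
Applying both steps to "uixcauqgnrbx": "xunx", then "uxxn".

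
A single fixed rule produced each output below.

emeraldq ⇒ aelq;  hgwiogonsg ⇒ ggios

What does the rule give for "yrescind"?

In each case the input is transformed by: sort the characters into alphabetical order, then keep every other character starting from the first (positions 1st, 3rd, 5th, ...).
Applying both steps to "yrescind": "cdeinrsy", then "cens".
(Check on "emeraldq": → "adeelmqr" → "aelq" ✓)

cens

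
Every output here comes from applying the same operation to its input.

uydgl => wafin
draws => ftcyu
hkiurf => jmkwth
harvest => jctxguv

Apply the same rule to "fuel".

hwgn

Looking at the pairs, the operation is to shift every letter 2 places forward in the alphabet (wrapping around).
Applying that to "fuel" gives "hwgn".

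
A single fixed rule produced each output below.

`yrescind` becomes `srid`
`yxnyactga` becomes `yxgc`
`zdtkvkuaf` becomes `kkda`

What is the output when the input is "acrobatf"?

Each output is the input with this applied: keep every other character starting from the second (positions 2nd, 4th, 6th, ...), then sort the characters into reverse alphabetical order.
On "acrobatf": the first step gives "coaf", and the second then gives "ofca".

ofca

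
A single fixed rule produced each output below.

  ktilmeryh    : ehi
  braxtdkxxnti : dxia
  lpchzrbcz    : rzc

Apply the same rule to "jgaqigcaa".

gaa

Each output is the input with this applied: keep one character in every 3, starting at position 3 (positions 3rd, 6th, 9th, ...), then move the first character to the end.
On "jgaqigcaa": the first step gives "aga", and the second then gives "gaa".
(Check on "braxtdkxxnti": → "adxi" → "dxia" ✓)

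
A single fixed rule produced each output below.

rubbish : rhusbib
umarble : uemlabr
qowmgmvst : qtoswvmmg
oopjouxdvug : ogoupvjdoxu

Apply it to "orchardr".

What's happening: take characters alternately from the front and the back (1st, last, 2nd, 2nd-last, ...).
Applying that to "orchardr" gives "orrdcrha".

orrdcrha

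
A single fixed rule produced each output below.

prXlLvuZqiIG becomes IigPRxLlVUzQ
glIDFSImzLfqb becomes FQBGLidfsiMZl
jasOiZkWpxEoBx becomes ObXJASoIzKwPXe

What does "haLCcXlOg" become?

LoGHAlcCx

In each case the input is transformed by: flip the case of every letter, then move the last 3 characters to the front (rotate right by 3).
"haLCcXlOg" → "HAlcCxLoG" → "LoGHAlcCx".
(Check on "glIDFSImzLfqb": → "GLidfsiMZlFQB" → "FQBGLidfsiMZl" ✓)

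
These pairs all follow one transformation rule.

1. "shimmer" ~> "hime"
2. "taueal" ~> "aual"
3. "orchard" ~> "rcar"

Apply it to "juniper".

What's happening: double every character, then keep one character in every 3, starting at position 3 (positions 3rd, 6th, 9th, ...).
On "juniper": the first step gives "jjuunniippeerr", and the second then gives "unpe".

unpe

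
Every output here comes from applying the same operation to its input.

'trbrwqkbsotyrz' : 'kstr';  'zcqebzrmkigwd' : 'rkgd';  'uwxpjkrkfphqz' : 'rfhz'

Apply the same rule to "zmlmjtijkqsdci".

The pattern: keep every other character starting from the first (positions 1st, 3rd, 5th, ...), then keep only the last 4 characters.
On "zmlmjtijkqsdci": the first step gives "zljiksc", and the second then gives "iksc".

iksc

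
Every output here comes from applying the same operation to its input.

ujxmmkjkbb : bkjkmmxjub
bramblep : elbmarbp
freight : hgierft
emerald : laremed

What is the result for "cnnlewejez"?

What's happening: move the last character to the front, then reverse the string.
On "cnnlewejez": the first step gives "zcnnleweje", and the second then gives "ejewelnncz".

ejewelnncz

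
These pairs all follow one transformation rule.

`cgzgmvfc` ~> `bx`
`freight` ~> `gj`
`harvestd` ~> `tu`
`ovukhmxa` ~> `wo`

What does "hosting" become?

What's happening: shift every letter 2 places forward in the alphabet (wrapping around), then keep one character in every 3, starting at position 3 (positions 3rd, 6th, 9th, ...).
"hosting" → "jquvkpi" → "up".

up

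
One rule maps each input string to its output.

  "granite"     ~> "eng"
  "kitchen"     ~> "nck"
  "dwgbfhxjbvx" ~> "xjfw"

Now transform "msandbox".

What's happening: reverse the string, then keep one character in every 3, starting at position 1 (positions 1st, 4th, 7th, ...).
Working it through for "msandbox": intermediate "xobdnasm", final "xds".

xds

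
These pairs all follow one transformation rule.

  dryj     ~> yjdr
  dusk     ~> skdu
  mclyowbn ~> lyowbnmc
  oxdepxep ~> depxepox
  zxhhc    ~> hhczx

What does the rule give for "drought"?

The transformation: move the first 2 characters to the end (rotate left by 2).
"drought" → "oughtdr".

oughtdr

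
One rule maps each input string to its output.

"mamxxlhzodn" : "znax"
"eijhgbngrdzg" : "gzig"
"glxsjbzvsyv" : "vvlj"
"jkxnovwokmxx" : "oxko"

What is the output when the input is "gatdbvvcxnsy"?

What's happening: keep one character in every 3, starting at position 2 (positions 2nd, 5th, 8th, ...), then move the first 2 characters to the end (rotate left by 2).
For "gatdbvvcxnsy", step one produces "abcs"; step two turns that into "csab".

csab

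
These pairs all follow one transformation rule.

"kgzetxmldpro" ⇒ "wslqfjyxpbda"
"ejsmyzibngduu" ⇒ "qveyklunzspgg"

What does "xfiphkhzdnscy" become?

The transformation: shift every letter 12 places forward in the alphabet (wrapping around).
Doing the same to "xfiphkhzdnscy": "jrubtwtlpzeok".

jrubtwtlpzeok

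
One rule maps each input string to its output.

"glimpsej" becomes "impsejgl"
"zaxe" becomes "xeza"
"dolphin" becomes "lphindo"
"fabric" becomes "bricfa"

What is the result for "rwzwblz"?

zwblzrw

Each output is the input with this applied: move the first 2 characters to the end (rotate left by 2).
"rwzwblz" → "zwblzrw".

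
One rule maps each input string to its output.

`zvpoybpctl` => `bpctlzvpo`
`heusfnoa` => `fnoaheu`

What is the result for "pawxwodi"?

wodipaw

Rule — swap the front and back halves of the string, then delete the last character.
Starting from "pawxwodi": after the first operation, "wodipawx"; after the second, "wodipaw".
(Check on "zvpoybpctl": → "bpctlzvpoy" → "bpctlzvpo" ✓)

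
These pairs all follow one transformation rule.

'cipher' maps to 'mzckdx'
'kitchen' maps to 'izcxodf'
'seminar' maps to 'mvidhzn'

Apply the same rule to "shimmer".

Rule — reverse the string, then shift every letter 5 places backward in the alphabet (wrapping around).
For "shimmer", step one produces "remmihs"; step two turns that into "mzhhdcn".
(Check on "seminar": → "ranimes" → "mvidhzn" ✓)

mzhhdcn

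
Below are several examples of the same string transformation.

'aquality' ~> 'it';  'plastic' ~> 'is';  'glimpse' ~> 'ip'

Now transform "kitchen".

hn

The transformation: sort the characters into alphabetical order, then keep one character in every 3, starting at position 3 (positions 3rd, 6th, 9th, ...).
For "kitchen", step one produces "cehiknt"; step two turns that into "hn".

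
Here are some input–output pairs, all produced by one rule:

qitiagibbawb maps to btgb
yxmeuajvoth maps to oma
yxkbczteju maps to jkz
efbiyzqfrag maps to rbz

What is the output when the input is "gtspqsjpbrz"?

bss

What's happening: keep one character in every 3, starting at position 3 (positions 3rd, 6th, 9th, ...), then move the last character to the front.
For "gtspqsjpbrz", step one produces "ssb"; step two turns that into "bss".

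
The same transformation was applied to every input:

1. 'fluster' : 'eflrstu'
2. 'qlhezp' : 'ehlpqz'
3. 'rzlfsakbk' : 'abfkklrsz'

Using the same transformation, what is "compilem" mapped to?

What's happening: sort the characters into alphabetical order.
"compilem" → "ceilmmop".

ceilmmop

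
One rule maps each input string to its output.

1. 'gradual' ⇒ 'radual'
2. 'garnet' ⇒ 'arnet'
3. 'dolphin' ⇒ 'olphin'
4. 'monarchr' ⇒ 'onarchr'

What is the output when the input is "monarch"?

Looking at the pairs, the operation is to delete the first character.
For "monarch" the result is "onarch".

onarch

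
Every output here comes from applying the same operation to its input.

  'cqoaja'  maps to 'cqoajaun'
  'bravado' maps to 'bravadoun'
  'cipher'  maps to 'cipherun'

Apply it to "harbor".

harborun

Rule — append "un".
On "harbor" that produces "harborun".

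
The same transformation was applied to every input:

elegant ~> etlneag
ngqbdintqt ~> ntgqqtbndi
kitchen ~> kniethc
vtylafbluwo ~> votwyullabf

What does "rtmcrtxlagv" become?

rvtgmaclrxt

Rule — take characters alternately from the front and the back (1st, last, 2nd, 2nd-last, ...).
So "rtmcrtxlagv" becomes "rvtgmaclrxt".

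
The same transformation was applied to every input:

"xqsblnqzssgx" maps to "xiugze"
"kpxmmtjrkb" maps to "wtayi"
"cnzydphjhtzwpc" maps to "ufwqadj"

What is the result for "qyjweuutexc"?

fdbae

In each case the input is transformed by: keep every other character starting from the second (positions 2nd, 4th, 6th, ...), then shift every letter 7 places forward in the alphabet (wrapping around).
Applying both steps to "qyjweuutexc": "ywutx", then "fdbae".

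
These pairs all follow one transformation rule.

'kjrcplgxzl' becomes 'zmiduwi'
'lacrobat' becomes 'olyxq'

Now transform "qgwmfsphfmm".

The transformation: shift every letter 3 places backward in the alphabet (wrapping around), then delete the first 3 characters.
Working it through for "qgwmfsphfmm": intermediate "ndtjcpmecjj", final "jcpmecjj".

jcpmecjj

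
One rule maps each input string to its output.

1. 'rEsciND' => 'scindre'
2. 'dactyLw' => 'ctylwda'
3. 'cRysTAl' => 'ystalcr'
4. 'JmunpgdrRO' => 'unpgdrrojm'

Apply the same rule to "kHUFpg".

ufpgkh

The rule is to move the first 2 characters to the end (rotate left by 2), then convert every letter to lowercase.
"kHUFpg" → "UFpgkH" → "ufpgkh".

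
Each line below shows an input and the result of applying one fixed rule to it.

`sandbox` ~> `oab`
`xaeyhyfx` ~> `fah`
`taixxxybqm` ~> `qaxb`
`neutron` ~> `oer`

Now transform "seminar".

aen

Looking at the pairs, the operation is to move the last 2 characters to the front (rotate right by 2), then keep one character in every 3, starting at position 1 (positions 1st, 4th, 7th, ...).
Starting from "seminar": after the first operation, "arsemin"; after the second, "aen".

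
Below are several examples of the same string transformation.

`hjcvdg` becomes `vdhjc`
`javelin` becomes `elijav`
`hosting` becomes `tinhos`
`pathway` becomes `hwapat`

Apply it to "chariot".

riocha

The transformation: delete the last character, then move the first 3 characters to the end (rotate left by 3).
"chariot" → "riocha".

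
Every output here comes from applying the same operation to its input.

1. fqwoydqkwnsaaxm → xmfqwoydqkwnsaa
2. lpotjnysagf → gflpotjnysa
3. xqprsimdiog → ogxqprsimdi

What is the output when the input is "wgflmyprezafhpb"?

Rule — move the last 2 characters to the front (rotate right by 2).
Doing the same to "wgflmyprezafhpb": "pbwgflmyprezafh".

pbwgflmyprezafh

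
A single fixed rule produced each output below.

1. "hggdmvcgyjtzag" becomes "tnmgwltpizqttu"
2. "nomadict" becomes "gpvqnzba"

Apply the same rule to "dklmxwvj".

wijkzyxq

The rule is to shift every letter 13 places forward in the alphabet (wrapping around) — i.e. ROT13, then reverse the string.
Applying both steps to "dklmxwvj": "qxyzkjiw", then "wijkzyxq".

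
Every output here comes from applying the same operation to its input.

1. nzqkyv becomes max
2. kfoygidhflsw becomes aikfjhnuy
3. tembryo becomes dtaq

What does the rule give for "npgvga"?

xic

What's happening: shift every letter 2 places forward in the alphabet (wrapping around), then delete the first 3 characters.
On "npgvga": the first step gives "prixic", and the second then gives "xic".
(Check on "tembryo": → "vgodtaq" → "dtaq" ✓)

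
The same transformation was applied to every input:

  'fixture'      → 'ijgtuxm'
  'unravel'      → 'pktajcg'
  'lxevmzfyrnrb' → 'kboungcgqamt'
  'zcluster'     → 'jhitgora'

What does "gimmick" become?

The pattern: shift every letter 11 places backward in the alphabet (wrapping around), then move the first 3 characters to the end (rotate left by 3).
Doing the same to "gimmick": "bxrzvxb".

bxrzvxb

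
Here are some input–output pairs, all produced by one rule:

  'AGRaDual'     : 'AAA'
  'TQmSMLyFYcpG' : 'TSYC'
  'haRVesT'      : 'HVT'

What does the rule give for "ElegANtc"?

What's happening: keep one character in every 3, starting at position 1 (positions 1st, 4th, 7th, ...), then convert every letter to uppercase.
On "ElegANtc": the first step gives "Egt", and the second then gives "EGT".
(Check on "haRVesT": → "hVT" → "HVT" ✓)

EGT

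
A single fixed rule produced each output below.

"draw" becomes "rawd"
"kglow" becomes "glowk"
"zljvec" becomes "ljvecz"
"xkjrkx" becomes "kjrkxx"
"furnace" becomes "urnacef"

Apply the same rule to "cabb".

abbc

Each output is the input with this applied: move the first character to the end.
Applying that to "cabb" gives "abbc".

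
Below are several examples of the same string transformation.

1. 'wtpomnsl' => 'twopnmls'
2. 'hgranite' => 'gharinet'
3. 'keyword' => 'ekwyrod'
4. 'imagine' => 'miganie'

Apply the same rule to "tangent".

atgnnet

Looking at the pairs, the operation is to swap each adjacent pair of characters (1↔2, 3↔4, ...).
Applying that to "tangent" gives "atgnnet".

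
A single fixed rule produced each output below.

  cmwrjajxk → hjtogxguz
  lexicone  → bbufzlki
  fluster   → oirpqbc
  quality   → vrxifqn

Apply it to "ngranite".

bdoxkfqk

What's happening: swap the first and last characters, then shift every letter 3 places backward in the alphabet (wrapping around).
For "ngranite", step one produces "egranitn"; step two turns that into "bdoxkfqk".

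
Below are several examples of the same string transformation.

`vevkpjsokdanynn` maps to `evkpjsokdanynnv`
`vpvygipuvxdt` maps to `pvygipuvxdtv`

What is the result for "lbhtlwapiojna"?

bhtlwapiojnal

The rule is to move the first character to the end.
Doing the same to "lbhtlwapiojna": "bhtlwapiojnal".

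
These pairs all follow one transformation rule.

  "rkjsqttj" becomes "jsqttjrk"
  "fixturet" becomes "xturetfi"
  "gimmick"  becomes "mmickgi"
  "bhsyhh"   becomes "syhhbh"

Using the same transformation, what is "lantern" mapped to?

What's happening: move the first 2 characters to the end (rotate left by 2).
Applying that to "lantern" gives "nternla".

nternla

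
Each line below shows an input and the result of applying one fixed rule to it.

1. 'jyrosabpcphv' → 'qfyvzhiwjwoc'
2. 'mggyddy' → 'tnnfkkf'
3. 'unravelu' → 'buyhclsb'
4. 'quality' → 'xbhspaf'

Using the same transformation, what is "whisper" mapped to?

dopzwly

The transformation: shift every letter 7 places forward in the alphabet (wrapping around).
For "whisper" the result is "dopzwly".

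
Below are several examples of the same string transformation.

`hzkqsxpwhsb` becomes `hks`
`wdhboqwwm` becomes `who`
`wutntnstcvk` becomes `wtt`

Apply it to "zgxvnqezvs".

The pattern: keep every other character starting from the first (positions 1st, 3rd, 5th, ...), then keep only the first 3 characters.
For "zgxvnqezvs", step one produces "zxnev"; step two turns that into "zxn".

zxn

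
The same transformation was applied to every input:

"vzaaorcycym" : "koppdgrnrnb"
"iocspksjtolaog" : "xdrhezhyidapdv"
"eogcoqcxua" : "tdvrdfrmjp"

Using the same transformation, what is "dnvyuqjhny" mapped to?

The transformation: shift every letter 11 places backward in the alphabet (wrapping around).
On "dnvyuqjhny" that produces "scknjfywcn".

scknjfywcn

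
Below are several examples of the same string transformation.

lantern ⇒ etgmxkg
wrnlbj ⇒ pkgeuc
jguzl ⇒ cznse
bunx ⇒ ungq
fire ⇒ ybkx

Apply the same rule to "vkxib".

odqbu

The transformation: shift every letter 7 places backward in the alphabet (wrapping around).
Applying that to "vkxib" gives "odqbu".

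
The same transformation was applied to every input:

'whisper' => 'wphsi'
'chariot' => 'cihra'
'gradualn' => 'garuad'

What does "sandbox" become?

Each output is the input with this applied: delete the last 2 characters, then take characters alternately from the front and the back (1st, last, 2nd, 2nd-last, ...).
Starting from "sandbox": after the first operation, "sandb"; after the second, "sbadn".

sbadn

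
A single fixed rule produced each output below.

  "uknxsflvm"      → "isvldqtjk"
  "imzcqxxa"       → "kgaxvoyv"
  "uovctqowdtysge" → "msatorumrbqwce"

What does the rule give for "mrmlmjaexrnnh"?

Each output is the input with this applied: swap each adjacent pair of characters (1↔2, 3↔4, ...), then shift every letter 2 places backward in the alphabet (wrapping around).
Working it through for "mrmlmjaexrnnh": intermediate "rmlmjmearxnnh", final "pkjkhkcypvllf".
(Check on "uovctqowdtysge": → "oucvqtwotdsyeg" → "msatorumrbqwce" ✓)

pkjkhkcypvllf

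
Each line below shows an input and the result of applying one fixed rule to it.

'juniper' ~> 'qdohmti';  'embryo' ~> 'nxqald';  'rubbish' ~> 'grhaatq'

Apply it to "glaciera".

What's happening: shift every letter 1 place backward in the alphabet (wrapping around), then reverse the string.
For "glaciera", step one produces "fkzbhdqz"; step two turns that into "zqdhbzkf".

zqdhbzkf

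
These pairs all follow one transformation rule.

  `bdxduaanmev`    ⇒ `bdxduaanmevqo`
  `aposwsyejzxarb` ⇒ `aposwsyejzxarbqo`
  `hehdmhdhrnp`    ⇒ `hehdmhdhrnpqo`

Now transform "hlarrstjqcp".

The rule is to append "qo".
Applying that to "hlarrstjqcp" gives "hlarrstjqcpqo".

hlarrstjqcpqo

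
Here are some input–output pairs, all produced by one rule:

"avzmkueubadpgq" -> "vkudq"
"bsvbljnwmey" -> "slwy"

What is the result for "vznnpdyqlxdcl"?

Each output is the input with this applied: keep one character in every 3, starting at position 2 (positions 2nd, 5th, 8th, ...).
Doing the same to "vznnpdyqlxdcl": "zpqd".

zpqd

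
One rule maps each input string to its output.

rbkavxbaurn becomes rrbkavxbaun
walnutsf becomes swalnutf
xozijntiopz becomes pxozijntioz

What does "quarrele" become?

The pattern: move the last character to the front, then swap the first and last characters.
For "quarrele", step one produces "equarrel"; step two turns that into "lquarree".

lquarree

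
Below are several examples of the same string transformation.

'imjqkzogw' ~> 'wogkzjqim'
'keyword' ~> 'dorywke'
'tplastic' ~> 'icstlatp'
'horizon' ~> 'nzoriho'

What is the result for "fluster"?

rteusfl

Looking at the pairs, the operation is to swap each adjacent pair of characters (1↔2, 3↔4, ...), then reverse the string.
Starting from "fluster": after the first operation, "lfsuetr"; after the second, "rteusfl".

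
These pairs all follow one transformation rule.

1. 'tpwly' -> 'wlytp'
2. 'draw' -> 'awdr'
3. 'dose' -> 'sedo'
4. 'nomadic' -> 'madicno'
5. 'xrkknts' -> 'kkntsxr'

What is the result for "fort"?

rtfo

The transformation: move the first 2 characters to the end (rotate left by 2).
Doing the same to "fort": "rtfo".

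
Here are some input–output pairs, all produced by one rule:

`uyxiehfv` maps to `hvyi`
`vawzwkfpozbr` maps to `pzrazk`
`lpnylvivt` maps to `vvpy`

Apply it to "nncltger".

The pattern: keep every other character starting from the second (positions 2nd, 4th, 6th, ...), then swap the front and back halves of the string.
"nncltger" → "nlgr" → "grnl".

grnl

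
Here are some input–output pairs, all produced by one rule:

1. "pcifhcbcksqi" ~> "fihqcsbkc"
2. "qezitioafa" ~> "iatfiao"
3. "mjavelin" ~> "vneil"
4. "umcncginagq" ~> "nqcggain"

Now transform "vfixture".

The transformation: delete the first 3 characters, then take characters alternately from the front and the back (1st, last, 2nd, 2nd-last, ...).
Starting from "vfixture": after the first operation, "xture"; after the second, "xetru".
(Check on "umcncginagq": → "ncginagq" → "nqcggain" ✓)

xetru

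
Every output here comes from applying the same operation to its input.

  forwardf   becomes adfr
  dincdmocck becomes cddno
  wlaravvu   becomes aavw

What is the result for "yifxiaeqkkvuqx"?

Looking at the pairs, the operation is to keep every other character starting from the first (positions 1st, 3rd, 5th, ...), then sort the characters into alphabetical order.
Applying both steps to "yifxiaeqkkvuqx": "yfiekvq", then "efikqvy".
(Check on "wlaravvu": → "waav" → "aavw" ✓)

efikqvy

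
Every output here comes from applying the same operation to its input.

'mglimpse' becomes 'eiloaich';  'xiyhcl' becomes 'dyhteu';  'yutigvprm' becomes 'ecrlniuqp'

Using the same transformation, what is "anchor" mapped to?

The transformation: move the first 3 characters to the end (rotate left by 3), then shift every letter 4 places backward in the alphabet (wrapping around).
On "anchor": the first step gives "horanc", and the second then gives "dknwjy".
(Check on "xiyhcl": → "hclxiy" → "dyhteu" ✓)

dknwjy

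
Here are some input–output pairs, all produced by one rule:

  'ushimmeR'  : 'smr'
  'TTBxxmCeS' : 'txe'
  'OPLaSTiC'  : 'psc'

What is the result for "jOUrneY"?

The transformation: keep one character in every 3, starting at position 2 (positions 2nd, 5th, 8th, ...), then convert every letter to lowercase.
So "jOUrneY" becomes "on".
(Check on "OPLaSTiC": → "PSC" → "psc" ✓)

on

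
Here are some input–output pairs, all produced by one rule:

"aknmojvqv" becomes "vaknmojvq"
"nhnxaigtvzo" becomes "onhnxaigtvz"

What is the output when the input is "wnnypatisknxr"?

rwnnypatisknx

Each output is the input with this applied: move the last character to the front.
Doing the same to "wnnypatisknxr": "rwnnypatisknx".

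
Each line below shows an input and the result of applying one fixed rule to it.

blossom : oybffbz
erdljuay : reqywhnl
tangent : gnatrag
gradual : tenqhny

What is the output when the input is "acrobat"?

Looking at the pairs, the operation is to shift every letter 13 places forward in the alphabet (wrapping around) — i.e. ROT13.
Doing the same to "acrobat": "npebong".

npebong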